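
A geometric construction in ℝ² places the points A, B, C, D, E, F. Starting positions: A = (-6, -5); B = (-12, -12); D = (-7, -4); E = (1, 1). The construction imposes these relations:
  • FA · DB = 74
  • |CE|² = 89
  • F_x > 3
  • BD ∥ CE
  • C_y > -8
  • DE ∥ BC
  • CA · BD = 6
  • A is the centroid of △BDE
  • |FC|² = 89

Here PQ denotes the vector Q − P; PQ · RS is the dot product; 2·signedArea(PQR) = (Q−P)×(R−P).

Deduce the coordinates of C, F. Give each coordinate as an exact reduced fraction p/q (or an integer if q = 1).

1. C_x = -4  [BD ∥ CE ∩ DE ∥ BC]
2. C_y = -7  [BD ∥ CE ∩ DE ∥ BC]
   → C = (-4, -7)
3. F_x = 4  [line 5·x + 8·y + -4 = 0 ∩ |FC|² = 89]
4. F_y = -2  [line 5·x + 8·y + -4 = 0 ∩ |FC|² = 89]
   → F = (4, -2)

C = (-4, -7)
F = (4, -2)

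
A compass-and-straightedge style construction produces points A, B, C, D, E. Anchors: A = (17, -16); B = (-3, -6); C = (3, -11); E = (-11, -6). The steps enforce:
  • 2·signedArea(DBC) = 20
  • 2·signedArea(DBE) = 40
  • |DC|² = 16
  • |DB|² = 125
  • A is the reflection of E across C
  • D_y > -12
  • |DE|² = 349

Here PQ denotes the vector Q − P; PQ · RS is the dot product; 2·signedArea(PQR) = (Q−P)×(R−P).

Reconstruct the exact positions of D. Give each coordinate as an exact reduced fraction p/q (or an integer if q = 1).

D = (7, -11)

1. D_x = 7  [2·signedArea(DBE) = 40 ∩ 2·signedArea(DBC) = 20]
2. D_y = -11  [2·signedArea(DBE) = 40 ∩ 2·signedArea(DBC) = 20]
   → D = (7, -11)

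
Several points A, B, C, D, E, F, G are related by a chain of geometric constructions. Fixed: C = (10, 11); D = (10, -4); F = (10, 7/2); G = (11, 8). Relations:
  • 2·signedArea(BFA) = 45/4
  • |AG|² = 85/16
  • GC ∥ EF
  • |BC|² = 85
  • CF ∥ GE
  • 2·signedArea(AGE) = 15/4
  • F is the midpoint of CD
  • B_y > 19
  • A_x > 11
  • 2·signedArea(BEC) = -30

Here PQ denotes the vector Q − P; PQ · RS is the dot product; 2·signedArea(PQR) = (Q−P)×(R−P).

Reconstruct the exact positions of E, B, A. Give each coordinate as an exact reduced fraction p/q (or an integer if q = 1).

A = (23/2, 41/4)
B = (12, 20)
E = (11, 1/2)

1. E_x = 11  [GC ∥ EF ∩ CF ∥ GE]
2. E_y = 1/2  [GC ∥ EF ∩ CF ∥ GE]
   → E = (11, 1/2)
3. B_x = 12  [line -21/2·x + -1·y + 146 = 0 ∩ |BC|² = 85]
4. B_y = 20  [line -21/2·x + -1·y + 146 = 0 ∩ |BC|² = 85]
   → B = (12, 20)
5. A_x = 23/2  [2·signedArea(AGE) = 15/4 ∩ 2·signedArea(BFA) = 45/4]
6. A_y = 41/4  [2·signedArea(AGE) = 15/4 ∩ 2·signedArea(BFA) = 45/4]
   → A = (23/2, 41/4)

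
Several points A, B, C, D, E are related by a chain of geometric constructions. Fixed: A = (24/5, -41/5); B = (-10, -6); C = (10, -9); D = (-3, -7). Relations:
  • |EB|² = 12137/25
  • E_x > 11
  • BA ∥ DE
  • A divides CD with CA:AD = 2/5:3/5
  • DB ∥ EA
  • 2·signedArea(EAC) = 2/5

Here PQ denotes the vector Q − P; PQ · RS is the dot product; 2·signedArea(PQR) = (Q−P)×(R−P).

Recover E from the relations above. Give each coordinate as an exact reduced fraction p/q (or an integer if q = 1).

1. E_x = 59/5  [DB ∥ EA ∩ BA ∥ DE]
2. E_y = -46/5  [DB ∥ EA ∩ BA ∥ DE]
   → E = (59/5, -46/5)

E = (59/5, -46/5)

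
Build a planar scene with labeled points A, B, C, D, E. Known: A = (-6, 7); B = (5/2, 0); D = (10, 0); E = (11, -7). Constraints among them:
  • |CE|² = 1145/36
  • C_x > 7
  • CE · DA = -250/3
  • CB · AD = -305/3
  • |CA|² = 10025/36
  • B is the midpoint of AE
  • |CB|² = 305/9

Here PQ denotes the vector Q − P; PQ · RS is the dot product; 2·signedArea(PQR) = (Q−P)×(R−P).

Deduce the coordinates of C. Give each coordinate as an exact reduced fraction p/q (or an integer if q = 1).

C = (47/6, -7/3)

1. C_x = 47/6  [line 16·x + -7·y + -425/3 = 0 ∩ |CB|² = 305/9]
2. C_y = -7/3  [line 16·x + -7·y + -425/3 = 0 ∩ |CB|² = 305/9]
   → C = (47/6, -7/3)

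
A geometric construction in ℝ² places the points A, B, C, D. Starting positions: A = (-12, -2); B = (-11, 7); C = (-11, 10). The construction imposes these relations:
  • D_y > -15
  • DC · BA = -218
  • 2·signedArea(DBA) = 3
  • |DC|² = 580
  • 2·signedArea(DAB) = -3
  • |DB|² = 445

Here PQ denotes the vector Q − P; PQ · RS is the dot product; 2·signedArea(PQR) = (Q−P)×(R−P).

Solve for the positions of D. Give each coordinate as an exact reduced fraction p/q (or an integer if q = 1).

D = (-13, -14)

1. D_x = -13  [2·signedArea(DAB) = -3 ∩ DC · BA = -218]
2. D_y = -14  [2·signedArea(DAB) = -3 ∩ DC · BA = -218]
   → D = (-13, -14)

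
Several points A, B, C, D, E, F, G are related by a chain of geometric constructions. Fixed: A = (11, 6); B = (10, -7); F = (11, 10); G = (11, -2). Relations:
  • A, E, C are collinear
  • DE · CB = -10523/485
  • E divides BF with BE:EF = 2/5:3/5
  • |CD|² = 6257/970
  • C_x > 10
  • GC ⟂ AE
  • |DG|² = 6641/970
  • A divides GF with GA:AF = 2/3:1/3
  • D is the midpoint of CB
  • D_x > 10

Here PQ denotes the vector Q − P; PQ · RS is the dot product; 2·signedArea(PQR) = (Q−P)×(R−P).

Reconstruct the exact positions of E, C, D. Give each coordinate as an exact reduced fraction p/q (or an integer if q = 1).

C = (4963/485, -934/485)
D = (9813/970, -4329/970)
E = (52/5, -1/5)

1. E_x = 52/5  [E divides BF with BE:EF = 2/5:3/5]
2. E_y = -1/5  [E divides BF with BE:EF = 2/5:3/5]
   → E = (52/5, -1/5)
3. C_x = 4963/485  [A, E, C are collinear ∩ GC ⟂ AE]
4. C_y = -934/485  [A, E, C are collinear ∩ GC ⟂ AE]
   → C = (4963/485, -934/485)
5. D_x = 9813/970  [D is the midpoint of CB]
6. D_y = -4329/970  [D is the midpoint of CB]
   → D = (9813/970, -4329/970)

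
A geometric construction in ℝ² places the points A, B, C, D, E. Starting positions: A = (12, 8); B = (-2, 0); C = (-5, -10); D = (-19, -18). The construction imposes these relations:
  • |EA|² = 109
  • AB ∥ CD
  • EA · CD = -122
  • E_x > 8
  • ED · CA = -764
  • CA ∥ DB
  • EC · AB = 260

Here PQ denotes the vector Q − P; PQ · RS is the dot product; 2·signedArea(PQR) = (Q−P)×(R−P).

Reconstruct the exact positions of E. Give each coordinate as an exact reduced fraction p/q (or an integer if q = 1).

1. E_x = 9  [EC · AB = 260 ∩ ED · CA = -764]
2. E_y = -2  [EC · AB = 260 ∩ ED · CA = -764]
   → E = (9, -2)

E = (9, -2)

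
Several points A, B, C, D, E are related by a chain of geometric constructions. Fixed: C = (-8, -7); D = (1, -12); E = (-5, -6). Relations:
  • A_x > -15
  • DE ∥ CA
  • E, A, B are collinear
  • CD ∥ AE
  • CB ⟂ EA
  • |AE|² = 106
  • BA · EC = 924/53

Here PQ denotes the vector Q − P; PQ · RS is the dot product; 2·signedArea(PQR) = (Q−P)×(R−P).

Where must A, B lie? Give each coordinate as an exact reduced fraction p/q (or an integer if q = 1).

1. A_x = -14  [CD ∥ AE ∩ DE ∥ CA]
2. A_y = -1  [CD ∥ AE ∩ DE ∥ CA]
   → A = (-14, -1)
3. B_x = -364/53  [E, A, B are collinear ∩ CB ⟂ EA]
4. B_y = -263/53  [E, A, B are collinear ∩ CB ⟂ EA]
   → B = (-364/53, -263/53)

A = (-14, -1)
B = (-364/53, -263/53)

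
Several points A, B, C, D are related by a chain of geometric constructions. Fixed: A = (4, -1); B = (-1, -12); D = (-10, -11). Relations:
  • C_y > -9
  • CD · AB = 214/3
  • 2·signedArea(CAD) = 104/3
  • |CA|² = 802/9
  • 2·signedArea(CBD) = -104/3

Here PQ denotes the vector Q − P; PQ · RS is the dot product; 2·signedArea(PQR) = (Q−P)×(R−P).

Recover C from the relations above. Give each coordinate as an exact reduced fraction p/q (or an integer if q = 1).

C = (-7/3, -8)

1. C_x = -7/3  [2·signedArea(CAD) = 104/3 ∩ CD · AB = 214/3]
2. C_y = -8  [2·signedArea(CAD) = 104/3 ∩ CD · AB = 214/3]
   → C = (-7/3, -8)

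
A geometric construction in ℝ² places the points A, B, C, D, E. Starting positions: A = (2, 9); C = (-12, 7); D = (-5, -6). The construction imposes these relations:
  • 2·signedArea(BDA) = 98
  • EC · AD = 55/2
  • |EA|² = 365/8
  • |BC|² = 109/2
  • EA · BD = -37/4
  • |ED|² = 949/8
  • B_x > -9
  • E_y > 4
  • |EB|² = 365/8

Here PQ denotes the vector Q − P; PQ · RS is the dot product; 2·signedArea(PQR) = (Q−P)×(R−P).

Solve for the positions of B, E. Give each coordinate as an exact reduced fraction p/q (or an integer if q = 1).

B = (-17/2, 1/2)
E = (-13/4, 19/4)

1. E_x = -13/4  [line 7·x + 15·y + -97/2 = 0 ∩ |ED|² = 949/8]
2. E_y = 19/4  [line 7·x + 15·y + -97/2 = 0 ∩ |ED|² = 949/8]
   → E = (-13/4, 19/4)
3. B_x = -17/2  [2·signedArea(BDA) = 98 ∩ EA · BD = -37/4]
4. B_y = 1/2  [2·signedArea(BDA) = 98 ∩ EA · BD = -37/4]
   → B = (-17/2, 1/2)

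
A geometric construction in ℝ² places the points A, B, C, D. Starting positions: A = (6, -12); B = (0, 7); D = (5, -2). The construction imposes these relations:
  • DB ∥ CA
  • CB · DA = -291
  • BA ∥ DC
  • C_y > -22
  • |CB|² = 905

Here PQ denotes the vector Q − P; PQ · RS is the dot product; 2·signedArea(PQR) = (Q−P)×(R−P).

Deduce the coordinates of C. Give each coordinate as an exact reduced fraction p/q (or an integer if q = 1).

C = (11, -21)

1. C_x = 11  [DB ∥ CA ∩ BA ∥ DC]
2. C_y = -21  [DB ∥ CA ∩ BA ∥ DC]
   → C = (11, -21)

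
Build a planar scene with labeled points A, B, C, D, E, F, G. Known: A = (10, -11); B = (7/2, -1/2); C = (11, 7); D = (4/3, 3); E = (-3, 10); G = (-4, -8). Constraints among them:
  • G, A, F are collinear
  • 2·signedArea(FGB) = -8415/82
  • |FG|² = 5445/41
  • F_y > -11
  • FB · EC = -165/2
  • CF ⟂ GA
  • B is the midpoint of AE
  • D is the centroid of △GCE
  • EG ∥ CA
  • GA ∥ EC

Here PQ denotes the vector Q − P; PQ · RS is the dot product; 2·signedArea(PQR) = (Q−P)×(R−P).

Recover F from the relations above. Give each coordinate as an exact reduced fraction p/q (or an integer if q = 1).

F = (298/41, -427/41)

1. F_x = 298/41  [G, A, F are collinear ∩ CF ⟂ GA]
2. F_y = -427/41  [G, A, F are collinear ∩ CF ⟂ GA]
   → F = (298/41, -427/41)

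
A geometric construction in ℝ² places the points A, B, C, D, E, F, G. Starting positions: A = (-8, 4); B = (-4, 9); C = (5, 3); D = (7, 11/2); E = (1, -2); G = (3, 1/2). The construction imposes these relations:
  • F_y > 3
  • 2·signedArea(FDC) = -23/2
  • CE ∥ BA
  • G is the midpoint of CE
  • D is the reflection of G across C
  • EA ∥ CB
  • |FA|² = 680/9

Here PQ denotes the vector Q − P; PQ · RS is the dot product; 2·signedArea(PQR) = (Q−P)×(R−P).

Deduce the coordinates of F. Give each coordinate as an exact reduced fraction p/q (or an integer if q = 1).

1. F_x = 2/3  [line 5/2·x + -2·y + 5 = 0 ∩ |FA|² = 680/9]
2. F_y = 10/3  [line 5/2·x + -2·y + 5 = 0 ∩ |FA|² = 680/9]
   → F = (2/3, 10/3)

F = (2/3, 10/3)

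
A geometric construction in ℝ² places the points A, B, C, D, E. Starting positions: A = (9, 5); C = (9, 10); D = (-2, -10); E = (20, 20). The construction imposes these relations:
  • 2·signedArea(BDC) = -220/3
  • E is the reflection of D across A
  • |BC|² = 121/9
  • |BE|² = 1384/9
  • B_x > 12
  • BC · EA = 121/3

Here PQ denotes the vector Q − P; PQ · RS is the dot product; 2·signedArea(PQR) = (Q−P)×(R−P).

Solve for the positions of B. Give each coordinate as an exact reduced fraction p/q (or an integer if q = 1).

1. B_x = 38/3  [2·signedArea(BDC) = -220/3 ∩ BC · EA = 121/3]
2. B_y = 10  [2·signedArea(BDC) = -220/3 ∩ BC · EA = 121/3]
   → B = (38/3, 10)

B = (38/3, 10)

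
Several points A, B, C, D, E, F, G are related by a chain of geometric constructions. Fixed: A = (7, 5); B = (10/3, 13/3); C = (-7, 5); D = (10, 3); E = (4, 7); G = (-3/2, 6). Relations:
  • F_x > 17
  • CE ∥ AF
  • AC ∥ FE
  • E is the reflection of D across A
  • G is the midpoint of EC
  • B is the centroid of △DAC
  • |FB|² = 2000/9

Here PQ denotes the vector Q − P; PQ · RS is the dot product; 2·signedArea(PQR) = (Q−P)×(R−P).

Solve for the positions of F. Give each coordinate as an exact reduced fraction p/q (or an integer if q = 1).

F = (18, 7)

1. F_x = 18  [AC ∥ FE ∩ CE ∥ AF]
2. F_y = 7  [AC ∥ FE ∩ CE ∥ AF]
   → F = (18, 7)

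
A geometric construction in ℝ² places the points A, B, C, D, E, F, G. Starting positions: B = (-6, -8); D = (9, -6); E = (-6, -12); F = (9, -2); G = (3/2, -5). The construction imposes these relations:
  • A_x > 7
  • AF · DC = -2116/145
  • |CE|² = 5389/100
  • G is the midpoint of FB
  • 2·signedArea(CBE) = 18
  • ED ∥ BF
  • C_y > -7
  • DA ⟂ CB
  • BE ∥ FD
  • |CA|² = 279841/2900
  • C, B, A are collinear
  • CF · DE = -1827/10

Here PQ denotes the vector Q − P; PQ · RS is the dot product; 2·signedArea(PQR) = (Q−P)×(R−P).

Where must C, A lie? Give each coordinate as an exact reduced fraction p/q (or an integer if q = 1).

A = (221/29, -74/29)
C = (-3/2, -31/5)

1. C_x = -3/2  [2·signedArea(CBE) = 18 ∩ CF · DE = -1827/10]
2. C_y = -31/5  [2·signedArea(CBE) = 18 ∩ CF · DE = -1827/10]
   → C = (-3/2, -31/5)
3. A_x = 221/29  [C, B, A are collinear ∩ DA ⟂ CB]
4. A_y = -74/29  [C, B, A are collinear ∩ DA ⟂ CB]
   → A = (221/29, -74/29)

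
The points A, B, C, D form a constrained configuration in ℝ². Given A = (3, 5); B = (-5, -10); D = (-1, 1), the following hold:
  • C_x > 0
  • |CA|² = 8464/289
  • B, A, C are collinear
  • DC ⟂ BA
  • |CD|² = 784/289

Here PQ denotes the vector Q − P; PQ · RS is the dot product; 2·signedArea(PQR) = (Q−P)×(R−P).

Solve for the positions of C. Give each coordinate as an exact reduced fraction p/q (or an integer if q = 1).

C = (131/289, 65/289)

1. C_x = 131/289  [B, A, C are collinear ∩ DC ⟂ BA]
2. C_y = 65/289  [B, A, C are collinear ∩ DC ⟂ BA]
   → C = (131/289, 65/289)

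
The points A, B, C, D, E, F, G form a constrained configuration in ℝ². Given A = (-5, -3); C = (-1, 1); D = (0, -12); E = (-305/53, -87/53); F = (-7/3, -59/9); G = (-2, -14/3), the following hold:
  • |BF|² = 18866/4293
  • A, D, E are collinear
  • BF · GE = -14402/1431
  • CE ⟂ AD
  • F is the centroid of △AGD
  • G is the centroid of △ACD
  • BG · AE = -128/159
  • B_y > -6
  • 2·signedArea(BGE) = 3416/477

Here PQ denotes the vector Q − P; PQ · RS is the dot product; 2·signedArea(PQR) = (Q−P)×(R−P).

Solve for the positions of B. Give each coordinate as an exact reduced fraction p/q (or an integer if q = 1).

B = (-610/159, -270/53)

1. B_x = -610/159  [2·signedArea(BGE) = 3416/477 ∩ BF · GE = -14402/1431]
2. B_y = -270/53  [2·signedArea(BGE) = 3416/477 ∩ BF · GE = -14402/1431]
   → B = (-610/159, -270/53)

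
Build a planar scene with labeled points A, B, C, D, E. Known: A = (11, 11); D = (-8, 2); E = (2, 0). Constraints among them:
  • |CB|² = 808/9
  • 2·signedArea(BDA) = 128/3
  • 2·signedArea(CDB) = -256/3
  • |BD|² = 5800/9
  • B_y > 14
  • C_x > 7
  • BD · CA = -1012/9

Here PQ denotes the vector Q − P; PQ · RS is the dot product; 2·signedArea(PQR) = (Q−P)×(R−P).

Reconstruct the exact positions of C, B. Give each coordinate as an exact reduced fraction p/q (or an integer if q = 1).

B = (14, 44/3)
C = (8, 22/3)

1. B_x = 14  [line -9·x + 19·y + -458/3 = 0 ∩ |BD|² = 5800/9]
2. B_y = 44/3  [line -9·x + 19·y + -458/3 = 0 ∩ |BD|² = 5800/9]
   → B = (14, 44/3)
3. C_x = 8  [2·signedArea(CDB) = -256/3 ∩ BD · CA = -1012/9]
4. C_y = 22/3  [2·signedArea(CDB) = -256/3 ∩ BD · CA = -1012/9]
   → C = (8, 22/3)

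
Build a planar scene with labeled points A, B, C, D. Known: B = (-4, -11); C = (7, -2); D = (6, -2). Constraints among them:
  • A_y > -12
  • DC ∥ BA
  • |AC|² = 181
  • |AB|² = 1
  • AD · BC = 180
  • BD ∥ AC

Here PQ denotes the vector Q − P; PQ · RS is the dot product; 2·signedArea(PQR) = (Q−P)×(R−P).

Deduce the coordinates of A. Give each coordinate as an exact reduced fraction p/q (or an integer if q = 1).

1. A_x = -3  [BD ∥ AC ∩ DC ∥ BA]
2. A_y = -11  [BD ∥ AC ∩ DC ∥ BA]
   → A = (-3, -11)

A = (-3, -11)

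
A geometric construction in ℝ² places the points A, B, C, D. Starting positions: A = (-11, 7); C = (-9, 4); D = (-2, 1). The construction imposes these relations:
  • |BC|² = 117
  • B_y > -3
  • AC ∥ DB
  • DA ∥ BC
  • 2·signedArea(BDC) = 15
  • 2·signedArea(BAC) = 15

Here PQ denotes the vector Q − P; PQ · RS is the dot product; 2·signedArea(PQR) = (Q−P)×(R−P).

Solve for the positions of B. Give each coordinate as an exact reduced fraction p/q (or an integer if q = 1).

B = (0, -2)

1. B_x = 0  [DA ∥ BC ∩ AC ∥ DB]
2. B_y = -2  [DA ∥ BC ∩ AC ∥ DB]
   → B = (0, -2)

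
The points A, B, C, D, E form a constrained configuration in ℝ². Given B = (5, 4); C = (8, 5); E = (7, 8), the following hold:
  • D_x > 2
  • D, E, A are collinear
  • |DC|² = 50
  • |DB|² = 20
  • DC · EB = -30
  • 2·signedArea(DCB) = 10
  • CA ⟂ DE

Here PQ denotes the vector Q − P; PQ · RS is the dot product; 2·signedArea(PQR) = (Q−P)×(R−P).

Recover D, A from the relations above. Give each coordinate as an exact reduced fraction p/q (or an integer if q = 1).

A = (6, 6)
D = (3, 0)

1. D_x = 3  [2·signedArea(DCB) = 10 ∩ DC · EB = -30]
2. D_y = 0  [2·signedArea(DCB) = 10 ∩ DC · EB = -30]
   → D = (3, 0)
3. A_x = 6  [D, E, A are collinear ∩ CA ⟂ DE]
4. A_y = 6  [D, E, A are collinear ∩ CA ⟂ DE]
   → A = (6, 6)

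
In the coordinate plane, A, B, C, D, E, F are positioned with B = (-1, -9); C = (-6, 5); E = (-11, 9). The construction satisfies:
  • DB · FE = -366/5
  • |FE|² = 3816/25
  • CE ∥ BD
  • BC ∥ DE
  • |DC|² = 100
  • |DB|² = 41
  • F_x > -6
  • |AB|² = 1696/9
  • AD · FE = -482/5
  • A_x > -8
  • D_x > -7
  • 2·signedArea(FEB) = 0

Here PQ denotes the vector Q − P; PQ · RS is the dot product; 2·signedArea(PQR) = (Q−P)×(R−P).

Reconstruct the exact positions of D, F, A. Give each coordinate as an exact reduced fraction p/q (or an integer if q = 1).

A = (-23/3, 3)
D = (-6, -5)
F = (-5, -9/5)

1. D_x = -6  [BC ∥ DE ∩ CE ∥ BD]
2. D_y = -5  [BC ∥ DE ∩ CE ∥ BD]
   → D = (-6, -5)
3. F_x = -5  [2·signedArea(FEB) = 0 ∩ DB · FE = -366/5]
4. F_y = -9/5  [2·signedArea(FEB) = 0 ∩ DB · FE = -366/5]
   → F = (-5, -9/5)
5. A_x = -23/3  [line 6·x + -54/5·y + 392/5 = 0 ∩ |AB|² = 1696/9]
6. A_y = 3  [line 6·x + -54/5·y + 392/5 = 0 ∩ |AB|² = 1696/9]
   → A = (-23/3, 3)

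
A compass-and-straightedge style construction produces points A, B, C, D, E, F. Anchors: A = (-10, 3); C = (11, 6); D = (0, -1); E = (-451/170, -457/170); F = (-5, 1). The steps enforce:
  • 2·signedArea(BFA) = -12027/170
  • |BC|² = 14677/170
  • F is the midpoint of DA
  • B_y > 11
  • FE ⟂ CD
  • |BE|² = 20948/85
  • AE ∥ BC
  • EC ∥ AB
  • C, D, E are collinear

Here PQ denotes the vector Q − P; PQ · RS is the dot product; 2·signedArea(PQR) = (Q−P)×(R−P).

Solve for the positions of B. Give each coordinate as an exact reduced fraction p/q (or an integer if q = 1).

1. B_x = 621/170  [AE ∥ BC ∩ EC ∥ AB]
2. B_y = 1987/170  [AE ∥ BC ∩ EC ∥ AB]
   → B = (621/170, 1987/170)

B = (621/170, 1987/170)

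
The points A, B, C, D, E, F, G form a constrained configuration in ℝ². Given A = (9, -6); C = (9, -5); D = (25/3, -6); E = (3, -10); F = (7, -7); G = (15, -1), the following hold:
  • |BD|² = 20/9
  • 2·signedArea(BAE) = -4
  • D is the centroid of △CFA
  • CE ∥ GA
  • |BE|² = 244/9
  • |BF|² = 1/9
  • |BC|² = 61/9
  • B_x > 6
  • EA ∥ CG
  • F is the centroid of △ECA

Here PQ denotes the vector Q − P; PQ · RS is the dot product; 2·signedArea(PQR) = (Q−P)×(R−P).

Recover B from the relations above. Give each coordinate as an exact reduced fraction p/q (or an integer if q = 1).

1. B_x = 7  [line 4·x + -6·y + -68 = 0 ∩ |BE|² = 244/9]
2. B_y = -20/3  [line 4·x + -6·y + -68 = 0 ∩ |BE|² = 244/9]
   → B = (7, -20/3)

B = (7, -20/3)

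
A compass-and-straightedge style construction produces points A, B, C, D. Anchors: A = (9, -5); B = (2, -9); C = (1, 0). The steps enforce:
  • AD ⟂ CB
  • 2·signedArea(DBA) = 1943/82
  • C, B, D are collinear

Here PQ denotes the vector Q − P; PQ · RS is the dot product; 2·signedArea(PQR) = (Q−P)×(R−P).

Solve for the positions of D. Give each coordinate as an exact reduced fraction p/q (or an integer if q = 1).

D = (135/82, -477/82)

1. D_x = 135/82  [C, B, D are collinear ∩ AD ⟂ CB]
2. D_y = -477/82  [C, B, D are collinear ∩ AD ⟂ CB]
   → D = (135/82, -477/82)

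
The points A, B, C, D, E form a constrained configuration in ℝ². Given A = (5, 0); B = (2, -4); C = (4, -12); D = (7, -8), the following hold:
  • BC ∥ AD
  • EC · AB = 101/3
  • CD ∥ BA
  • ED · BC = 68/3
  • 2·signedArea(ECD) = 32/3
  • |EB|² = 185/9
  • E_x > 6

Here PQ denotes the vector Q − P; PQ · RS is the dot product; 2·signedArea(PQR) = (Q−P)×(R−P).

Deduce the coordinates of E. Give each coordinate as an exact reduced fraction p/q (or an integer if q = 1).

E = (19/3, -16/3)

1. E_x = 19/3  [ED · BC = 68/3 ∩ 2·signedArea(ECD) = 32/3]
2. E_y = -16/3  [ED · BC = 68/3 ∩ 2·signedArea(ECD) = 32/3]
   → E = (19/3, -16/3)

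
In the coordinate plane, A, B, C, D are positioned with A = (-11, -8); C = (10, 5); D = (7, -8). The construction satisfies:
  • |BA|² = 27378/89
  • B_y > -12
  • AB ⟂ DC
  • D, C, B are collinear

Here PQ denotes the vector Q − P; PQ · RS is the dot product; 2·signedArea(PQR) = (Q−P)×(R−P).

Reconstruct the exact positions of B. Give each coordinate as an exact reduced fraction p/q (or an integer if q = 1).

B = (542/89, -1063/89)

1. B_x = 542/89  [D, C, B are collinear ∩ AB ⟂ DC]
2. B_y = -1063/89  [D, C, B are collinear ∩ AB ⟂ DC]
   → B = (542/89, -1063/89)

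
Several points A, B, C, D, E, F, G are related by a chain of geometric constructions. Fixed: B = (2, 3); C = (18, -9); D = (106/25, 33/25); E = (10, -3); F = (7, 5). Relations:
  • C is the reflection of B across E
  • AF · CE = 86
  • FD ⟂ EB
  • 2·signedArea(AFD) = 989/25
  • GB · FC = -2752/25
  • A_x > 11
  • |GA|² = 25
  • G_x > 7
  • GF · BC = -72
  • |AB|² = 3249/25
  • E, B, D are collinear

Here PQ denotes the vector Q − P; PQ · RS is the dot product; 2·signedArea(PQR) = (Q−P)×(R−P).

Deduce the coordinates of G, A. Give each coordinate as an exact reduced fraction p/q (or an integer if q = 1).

1. G_x = 178/25  [GF · BC = -72 ∩ GB · FC = -2752/25]
2. G_y = -21/25  [GF · BC = -72 ∩ GB · FC = -2752/25]
   → G = (178/25, -21/25)
3. A_x = 278/25  [line 92/25·x + -69/25·y + -1288/25 = 0 ∩ |GA|² = 25]
4. A_y = -96/25  [line 92/25·x + -69/25·y + -1288/25 = 0 ∩ |GA|² = 25]
   → A = (278/25, -96/25)

A = (278/25, -96/25)
G = (178/25, -21/25)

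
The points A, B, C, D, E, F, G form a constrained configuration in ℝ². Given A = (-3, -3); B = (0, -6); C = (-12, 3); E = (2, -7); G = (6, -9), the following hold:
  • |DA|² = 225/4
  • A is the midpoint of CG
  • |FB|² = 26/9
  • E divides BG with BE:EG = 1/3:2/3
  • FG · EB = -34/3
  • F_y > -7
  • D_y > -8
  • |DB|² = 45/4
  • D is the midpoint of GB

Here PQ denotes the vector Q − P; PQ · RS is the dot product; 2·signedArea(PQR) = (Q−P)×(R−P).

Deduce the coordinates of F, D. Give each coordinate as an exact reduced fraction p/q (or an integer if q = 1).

1. F_x = 5/3  [line 2·x + -1·y + -29/3 = 0 ∩ |FB|² = 26/9]
2. F_y = -19/3  [line 2·x + -1·y + -29/3 = 0 ∩ |FB|² = 26/9]
   → F = (5/3, -19/3)
3. D_x = 3  [D is the midpoint of GB]
4. D_y = -15/2  [D is the midpoint of GB]
   → D = (3, -15/2)

D = (3, -15/2)
F = (5/3, -19/3)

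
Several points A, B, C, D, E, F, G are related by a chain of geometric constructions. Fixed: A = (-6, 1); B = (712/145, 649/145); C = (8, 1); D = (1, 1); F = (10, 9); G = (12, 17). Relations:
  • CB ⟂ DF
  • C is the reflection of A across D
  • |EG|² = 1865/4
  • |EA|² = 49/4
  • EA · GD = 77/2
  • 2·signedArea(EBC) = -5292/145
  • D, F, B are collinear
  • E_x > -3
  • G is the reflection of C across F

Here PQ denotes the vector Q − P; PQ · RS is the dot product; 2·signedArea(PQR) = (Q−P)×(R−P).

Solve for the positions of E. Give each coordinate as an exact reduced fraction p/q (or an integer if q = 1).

E = (-5/2, 1)

1. E_x = -5/2  [2·signedArea(EBC) = -5292/145 ∩ EA · GD = 77/2]
2. E_y = 1  [2·signedArea(EBC) = -5292/145 ∩ EA · GD = 77/2]
   → E = (-5/2, 1)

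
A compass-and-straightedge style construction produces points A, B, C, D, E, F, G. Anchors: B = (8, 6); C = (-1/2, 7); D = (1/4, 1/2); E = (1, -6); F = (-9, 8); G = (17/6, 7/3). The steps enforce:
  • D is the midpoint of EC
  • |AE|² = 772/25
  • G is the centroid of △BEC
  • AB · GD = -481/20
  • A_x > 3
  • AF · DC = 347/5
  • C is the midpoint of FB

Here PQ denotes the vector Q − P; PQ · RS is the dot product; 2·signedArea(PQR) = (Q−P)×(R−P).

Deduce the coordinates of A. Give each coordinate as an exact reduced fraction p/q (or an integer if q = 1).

A = (19/5, -6/5)

1. A_x = 19/5  [AF · DC = 347/5 ∩ AB · GD = -481/20]
2. A_y = -6/5  [AF · DC = 347/5 ∩ AB · GD = -481/20]
   → A = (19/5, -6/5)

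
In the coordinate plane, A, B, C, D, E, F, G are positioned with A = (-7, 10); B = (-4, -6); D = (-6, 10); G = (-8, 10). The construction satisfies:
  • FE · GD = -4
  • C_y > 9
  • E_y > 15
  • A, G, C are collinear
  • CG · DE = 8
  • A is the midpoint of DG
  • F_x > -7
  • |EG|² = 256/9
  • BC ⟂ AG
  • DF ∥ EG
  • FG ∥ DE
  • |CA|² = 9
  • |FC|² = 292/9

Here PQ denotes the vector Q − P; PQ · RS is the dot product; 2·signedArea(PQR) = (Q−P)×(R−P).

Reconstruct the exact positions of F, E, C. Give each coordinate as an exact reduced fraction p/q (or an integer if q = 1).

1. C_x = -4  [A, G, C are collinear ∩ BC ⟂ AG]
2. C_y = 10  [A, G, C are collinear ∩ BC ⟂ AG]
   → C = (-4, 10)
3. E_x = -8  [CG · DE = 8]
4. E_y = 46/3  [|EG|² = 256/9]
   → E = (-8, 46/3)
5. F_x = -6  [FE · GD = -4 ∩ FG ∥ DE]
6. F_y = 14/3  [FE · GD = -4 ∩ FG ∥ DE]
   → F = (-6, 14/3)

C = (-4, 10)
E = (-8, 46/3)
F = (-6, 14/3)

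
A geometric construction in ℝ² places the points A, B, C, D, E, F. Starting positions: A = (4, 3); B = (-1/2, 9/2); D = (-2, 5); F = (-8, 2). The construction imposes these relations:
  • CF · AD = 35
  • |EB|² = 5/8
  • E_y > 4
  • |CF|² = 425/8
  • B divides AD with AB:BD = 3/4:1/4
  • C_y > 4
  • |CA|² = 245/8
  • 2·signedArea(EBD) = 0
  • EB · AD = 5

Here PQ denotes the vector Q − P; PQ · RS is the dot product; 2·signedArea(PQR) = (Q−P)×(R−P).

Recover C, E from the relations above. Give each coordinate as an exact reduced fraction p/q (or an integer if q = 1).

1. C_x = -5/4  [line 6·x + -2·y + 17 = 0 ∩ |CA|² = 245/8]
2. C_y = 19/4  [line 6·x + -2·y + 17 = 0 ∩ |CA|² = 245/8]
   → C = (-5/4, 19/4)
3. E_x = 1/4  [2·signedArea(EBD) = 0 ∩ EB · AD = 5]
4. E_y = 17/4  [2·signedArea(EBD) = 0 ∩ EB · AD = 5]
   → E = (1/4, 17/4)

C = (-5/4, 19/4)
E = (1/4, 17/4)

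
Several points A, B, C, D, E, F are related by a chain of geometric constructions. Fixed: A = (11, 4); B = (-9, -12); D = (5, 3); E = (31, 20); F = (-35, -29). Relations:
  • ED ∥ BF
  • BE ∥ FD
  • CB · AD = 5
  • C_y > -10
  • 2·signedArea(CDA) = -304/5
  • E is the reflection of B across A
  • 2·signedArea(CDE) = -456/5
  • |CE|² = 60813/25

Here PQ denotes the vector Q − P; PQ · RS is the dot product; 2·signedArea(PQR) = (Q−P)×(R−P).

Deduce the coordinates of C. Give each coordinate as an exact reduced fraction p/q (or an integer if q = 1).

C = (-43/5, -47/5)

1. C_x = -43/5  [2·signedArea(CDE) = -456/5 ∩ CB · AD = 5]
2. C_y = -47/5  [2·signedArea(CDE) = -456/5 ∩ CB · AD = 5]
   → C = (-43/5, -47/5)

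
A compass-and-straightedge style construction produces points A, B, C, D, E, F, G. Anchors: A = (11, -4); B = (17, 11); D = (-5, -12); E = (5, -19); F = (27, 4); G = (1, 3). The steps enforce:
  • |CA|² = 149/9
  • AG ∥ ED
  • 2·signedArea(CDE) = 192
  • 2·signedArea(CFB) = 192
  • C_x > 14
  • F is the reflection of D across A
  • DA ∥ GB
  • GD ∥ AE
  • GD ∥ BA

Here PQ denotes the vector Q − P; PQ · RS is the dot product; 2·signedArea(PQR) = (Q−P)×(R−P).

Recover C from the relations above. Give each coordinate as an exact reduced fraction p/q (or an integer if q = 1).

C = (43/3, -19/3)

1. C_x = 43/3  [line 7·x + 10·y + -37 = 0 ∩ |CA|² = 149/9]
2. C_y = -19/3  [line 7·x + 10·y + -37 = 0 ∩ |CA|² = 149/9]
   → C = (43/3, -19/3)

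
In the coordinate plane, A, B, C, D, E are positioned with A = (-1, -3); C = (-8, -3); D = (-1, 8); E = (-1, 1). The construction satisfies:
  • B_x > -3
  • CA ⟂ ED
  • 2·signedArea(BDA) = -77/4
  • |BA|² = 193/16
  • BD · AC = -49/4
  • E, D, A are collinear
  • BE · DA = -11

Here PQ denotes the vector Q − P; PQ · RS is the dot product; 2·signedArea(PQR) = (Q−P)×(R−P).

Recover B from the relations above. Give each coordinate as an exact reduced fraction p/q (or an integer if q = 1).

1. B_x = -11/4  [2·signedArea(BDA) = -77/4 ∩ BE · DA = -11]
2. B_y = 0  [2·signedArea(BDA) = -77/4 ∩ BE · DA = -11]
   → B = (-11/4, 0)

B = (-11/4, 0)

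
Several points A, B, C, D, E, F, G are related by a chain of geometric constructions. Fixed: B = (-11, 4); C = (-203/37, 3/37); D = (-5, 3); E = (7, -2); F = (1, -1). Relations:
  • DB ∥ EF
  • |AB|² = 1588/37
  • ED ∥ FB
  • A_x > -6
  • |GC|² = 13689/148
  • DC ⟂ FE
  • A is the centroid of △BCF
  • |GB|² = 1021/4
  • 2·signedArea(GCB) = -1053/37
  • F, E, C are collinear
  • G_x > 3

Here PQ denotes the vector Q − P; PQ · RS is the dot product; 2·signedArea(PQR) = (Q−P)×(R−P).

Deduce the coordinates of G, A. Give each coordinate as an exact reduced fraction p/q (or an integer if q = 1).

A = (-191/37, 38/37)
G = (4, -3/2)

1. G_x = 4  [line -145/37·x + -204/37·y + 274/37 = 0 ∩ |GC|² = 13689/148]
2. G_y = -3/2  [line -145/37·x + -204/37·y + 274/37 = 0 ∩ |GC|² = 13689/148]
   → G = (4, -3/2)
3. A_x = -191/37  [A is the centroid of △BCF]
4. A_y = 38/37  [A is the centroid of △BCF]
   → A = (-191/37, 38/37)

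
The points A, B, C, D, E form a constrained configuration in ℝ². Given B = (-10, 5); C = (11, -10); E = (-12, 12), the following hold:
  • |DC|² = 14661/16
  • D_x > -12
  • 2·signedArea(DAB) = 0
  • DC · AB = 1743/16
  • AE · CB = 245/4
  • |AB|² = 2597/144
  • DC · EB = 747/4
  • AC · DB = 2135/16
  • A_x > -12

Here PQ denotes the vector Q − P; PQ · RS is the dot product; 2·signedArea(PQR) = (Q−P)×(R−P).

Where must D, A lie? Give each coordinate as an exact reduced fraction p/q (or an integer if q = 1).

A = (-67/6, 109/12)
D = (-23/2, 41/4)

1. A_x = -67/6  [line 21·x + -15·y + 1483/4 = 0 ∩ |AB|² = 2597/144]
2. A_y = 109/12  [line 21·x + -15·y + 1483/4 = 0 ∩ |AB|² = 2597/144]
   → A = (-67/6, 109/12)
3. D_x = -23/2  [2·signedArea(DAB) = 0 ∩ DC · EB = 747/4]
4. D_y = 41/4  [2·signedArea(DAB) = 0 ∩ DC · EB = 747/4]
   → D = (-23/2, 41/4)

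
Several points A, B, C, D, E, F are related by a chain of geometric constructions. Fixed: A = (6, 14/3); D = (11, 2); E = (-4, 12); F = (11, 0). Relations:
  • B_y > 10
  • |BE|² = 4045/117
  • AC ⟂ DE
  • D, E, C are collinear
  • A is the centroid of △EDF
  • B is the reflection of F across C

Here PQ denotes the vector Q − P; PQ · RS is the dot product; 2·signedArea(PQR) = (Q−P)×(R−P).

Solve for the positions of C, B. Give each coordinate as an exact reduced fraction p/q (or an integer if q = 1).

1. C_x = 82/13  [D, E, C are collinear ∩ AC ⟂ DE]
2. C_y = 200/39  [D, E, C are collinear ∩ AC ⟂ DE]
   → C = (82/13, 200/39)
3. B_x = 21/13  [B is the reflection of F across C]
4. B_y = 400/39  [B is the reflection of F across C]
   → B = (21/13, 400/39)

B = (21/13, 400/39)
C = (82/13, 200/39)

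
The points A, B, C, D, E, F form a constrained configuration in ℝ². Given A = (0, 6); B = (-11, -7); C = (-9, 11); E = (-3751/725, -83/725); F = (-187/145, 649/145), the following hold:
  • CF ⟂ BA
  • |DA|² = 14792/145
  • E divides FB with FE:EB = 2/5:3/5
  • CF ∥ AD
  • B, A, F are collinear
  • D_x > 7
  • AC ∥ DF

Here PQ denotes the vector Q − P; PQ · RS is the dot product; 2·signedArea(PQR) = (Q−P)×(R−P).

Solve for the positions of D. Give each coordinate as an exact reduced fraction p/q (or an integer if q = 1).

1. D_x = 1118/145  [AC ∥ DF ∩ CF ∥ AD]
2. D_y = -76/145  [AC ∥ DF ∩ CF ∥ AD]
   → D = (1118/145, -76/145)

D = (1118/145, -76/145)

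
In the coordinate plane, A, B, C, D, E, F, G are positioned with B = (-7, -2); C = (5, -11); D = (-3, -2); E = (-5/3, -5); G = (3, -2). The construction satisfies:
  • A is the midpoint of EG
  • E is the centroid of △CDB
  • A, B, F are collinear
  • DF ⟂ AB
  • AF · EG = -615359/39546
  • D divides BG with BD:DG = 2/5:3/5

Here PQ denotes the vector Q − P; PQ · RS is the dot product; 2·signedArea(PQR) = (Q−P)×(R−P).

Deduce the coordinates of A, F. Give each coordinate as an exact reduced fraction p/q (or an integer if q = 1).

A = (2/3, -7/2)
F = (-6915/2197, -6050/2197)

1. A_x = 2/3  [A is the midpoint of EG]
2. A_y = -7/2  [A is the midpoint of EG]
   → A = (2/3, -7/2)
3. F_x = -6915/2197  [A, B, F are collinear ∩ DF ⟂ AB]
4. F_y = -6050/2197  [A, B, F are collinear ∩ DF ⟂ AB]
   → F = (-6915/2197, -6050/2197)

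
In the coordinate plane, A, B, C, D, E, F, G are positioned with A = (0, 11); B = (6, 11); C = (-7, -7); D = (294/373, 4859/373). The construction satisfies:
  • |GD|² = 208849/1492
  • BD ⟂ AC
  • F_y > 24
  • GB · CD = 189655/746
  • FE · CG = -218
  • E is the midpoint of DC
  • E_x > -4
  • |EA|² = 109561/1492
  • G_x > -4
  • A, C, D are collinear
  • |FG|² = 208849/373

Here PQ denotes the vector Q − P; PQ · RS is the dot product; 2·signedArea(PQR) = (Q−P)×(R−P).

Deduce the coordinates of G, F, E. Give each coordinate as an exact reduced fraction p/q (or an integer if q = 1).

E = (-2317/746, 1124/373)
F = (3787/746, 8972/373)
G = (-7/2, 2)

1. G_x = -7/2  [line -2905/373·x + -7470/373·y + 9545/746 = 0 ∩ |GD|² = 208849/1492]
2. G_y = 2  [line -2905/373·x + -7470/373·y + 9545/746 = 0 ∩ |GD|² = 208849/1492]
   → G = (-7/2, 2)
3. E_x = -2317/746  [E is the midpoint of DC]
4. E_y = 1124/373  [E is the midpoint of DC]
   → E = (-2317/746, 1124/373)
5. F_x = 3787/746  [line -7/2·x + -9·y + 937/4 = 0 ∩ |FG|² = 208849/373]
6. F_y = 8972/373  [line -7/2·x + -9·y + 937/4 = 0 ∩ |FG|² = 208849/373]
   → F = (3787/746, 8972/373)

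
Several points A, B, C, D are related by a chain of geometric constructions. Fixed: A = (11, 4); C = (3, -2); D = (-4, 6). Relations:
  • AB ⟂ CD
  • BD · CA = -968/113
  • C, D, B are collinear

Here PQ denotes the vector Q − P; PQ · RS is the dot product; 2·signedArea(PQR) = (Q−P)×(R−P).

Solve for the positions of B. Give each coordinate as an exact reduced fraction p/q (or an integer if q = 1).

1. B_x = 395/113  [C, D, B are collinear ∩ AB ⟂ CD]
2. B_y = -290/113  [C, D, B are collinear ∩ AB ⟂ CD]
   → B = (395/113, -290/113)

B = (395/113, -290/113)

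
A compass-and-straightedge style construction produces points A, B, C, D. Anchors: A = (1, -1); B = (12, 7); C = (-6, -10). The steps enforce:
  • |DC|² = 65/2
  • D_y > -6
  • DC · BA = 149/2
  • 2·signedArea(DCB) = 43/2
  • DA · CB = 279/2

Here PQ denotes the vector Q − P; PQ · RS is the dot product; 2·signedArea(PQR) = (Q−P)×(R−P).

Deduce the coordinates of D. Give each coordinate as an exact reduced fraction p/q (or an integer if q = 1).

D = (-5/2, -11/2)

1. D_x = -5/2  [2·signedArea(DCB) = 43/2 ∩ DA · CB = 279/2]
2. D_y = -11/2  [2·signedArea(DCB) = 43/2 ∩ DA · CB = 279/2]
   → D = (-5/2, -11/2)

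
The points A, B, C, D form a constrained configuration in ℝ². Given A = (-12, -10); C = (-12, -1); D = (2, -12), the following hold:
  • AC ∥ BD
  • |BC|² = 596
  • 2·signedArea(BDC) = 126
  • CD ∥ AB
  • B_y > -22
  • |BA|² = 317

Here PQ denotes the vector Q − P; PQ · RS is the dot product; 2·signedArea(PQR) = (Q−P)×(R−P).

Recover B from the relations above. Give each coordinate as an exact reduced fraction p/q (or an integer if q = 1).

B = (2, -21)

1. B_x = 2  [AC ∥ BD ∩ CD ∥ AB]
2. B_y = -21  [AC ∥ BD ∩ CD ∥ AB]
   → B = (2, -21)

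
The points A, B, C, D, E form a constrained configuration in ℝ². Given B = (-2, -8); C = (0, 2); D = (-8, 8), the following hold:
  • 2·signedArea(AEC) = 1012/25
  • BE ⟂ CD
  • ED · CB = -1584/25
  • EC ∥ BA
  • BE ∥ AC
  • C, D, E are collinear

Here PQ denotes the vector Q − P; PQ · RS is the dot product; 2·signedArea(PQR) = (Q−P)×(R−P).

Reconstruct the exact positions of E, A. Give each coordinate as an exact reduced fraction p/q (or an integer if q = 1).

A = (-138/25, -134/25)
E = (88/25, -16/25)

1. E_x = 88/25  [C, D, E are collinear ∩ BE ⟂ CD]
2. E_y = -16/25  [C, D, E are collinear ∩ BE ⟂ CD]
   → E = (88/25, -16/25)
3. A_x = -138/25  [BE ∥ AC ∩ EC ∥ BA]
4. A_y = -134/25  [BE ∥ AC ∩ EC ∥ BA]
   → A = (-138/25, -134/25)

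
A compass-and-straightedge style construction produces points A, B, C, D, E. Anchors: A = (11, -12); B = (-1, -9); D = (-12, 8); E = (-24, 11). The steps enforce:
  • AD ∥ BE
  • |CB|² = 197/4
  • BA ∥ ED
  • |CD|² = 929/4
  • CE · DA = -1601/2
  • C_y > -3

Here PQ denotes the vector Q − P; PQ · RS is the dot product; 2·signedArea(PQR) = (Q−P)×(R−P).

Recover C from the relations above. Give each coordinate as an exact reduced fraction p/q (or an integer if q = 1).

1. C_x = -1/2  [line -23·x + 20·y + 57/2 = 0 ∩ |CD|² = 929/4]
2. C_y = -2  [line -23·x + 20·y + 57/2 = 0 ∩ |CD|² = 929/4]
   → C = (-1/2, -2)

C = (-1/2, -2)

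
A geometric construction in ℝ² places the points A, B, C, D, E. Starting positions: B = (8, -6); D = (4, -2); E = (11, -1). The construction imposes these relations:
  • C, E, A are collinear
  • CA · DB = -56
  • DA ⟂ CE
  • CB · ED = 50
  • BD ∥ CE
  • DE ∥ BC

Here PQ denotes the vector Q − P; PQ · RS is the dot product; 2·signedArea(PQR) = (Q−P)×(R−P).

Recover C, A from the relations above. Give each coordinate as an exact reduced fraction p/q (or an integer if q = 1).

A = (8, 2)
C = (15, -5)

1. C_x = 15  [BD ∥ CE ∩ DE ∥ BC]
2. C_y = -5  [BD ∥ CE ∩ DE ∥ BC]
   → C = (15, -5)
3. A_x = 8  [C, E, A are collinear ∩ DA ⟂ CE]
4. A_y = 2  [C, E, A are collinear ∩ DA ⟂ CE]
   → A = (8, 2)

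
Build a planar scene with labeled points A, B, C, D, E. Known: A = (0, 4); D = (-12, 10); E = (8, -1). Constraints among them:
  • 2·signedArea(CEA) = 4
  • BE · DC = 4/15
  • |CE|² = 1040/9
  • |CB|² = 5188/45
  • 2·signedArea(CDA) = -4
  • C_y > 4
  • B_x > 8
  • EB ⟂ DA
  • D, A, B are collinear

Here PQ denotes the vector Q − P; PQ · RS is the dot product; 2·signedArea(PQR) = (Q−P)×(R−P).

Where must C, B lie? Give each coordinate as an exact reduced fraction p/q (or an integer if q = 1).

B = (42/5, -1/5)
C = (-4/3, 13/3)

1. C_x = -4/3  [2·signedArea(CEA) = 4 ∩ 2·signedArea(CDA) = -4]
2. C_y = 13/3  [2·signedArea(CEA) = 4 ∩ 2·signedArea(CDA) = -4]
   → C = (-4/3, 13/3)
3. B_x = 42/5  [D, A, B are collinear ∩ EB ⟂ DA]
4. B_y = -1/5  [D, A, B are collinear ∩ EB ⟂ DA]
   → B = (42/5, -1/5)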